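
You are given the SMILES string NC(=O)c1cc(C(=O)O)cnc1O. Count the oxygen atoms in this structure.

4

Scan the SMILES for O atoms (remember two-letter symbols like Cl and Br are single atoms).
Oxygen count: 4.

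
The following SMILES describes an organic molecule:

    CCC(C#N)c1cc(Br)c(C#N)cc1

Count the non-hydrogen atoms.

14

Every atom symbol written in the SMILES (organic subset) is one heavy atom; implicit H are not written.
Heavy atoms by element → Br:1, C:11, N:2.
Total: 14.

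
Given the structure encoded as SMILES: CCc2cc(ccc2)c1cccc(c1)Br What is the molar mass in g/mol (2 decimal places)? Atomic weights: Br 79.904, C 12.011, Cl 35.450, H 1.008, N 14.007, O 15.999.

First, the molecular formula is C14H13Br (counting implicit H from valence).
  Br: 1 × 79.904 = 79.904
  C: 14 × 12.011 = 168.154
  H: 13 × 1.008 = 13.104
Sum: 1×79.904 + 14×12.011 + 13×1.008 = 261.162 → 261.16 g/mol.

261.16 g/mol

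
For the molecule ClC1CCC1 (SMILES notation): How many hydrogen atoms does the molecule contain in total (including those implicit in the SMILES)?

7

Walk through each heavy atom and fill implicit hydrogens from standard valence (C 4, N 3, O 2, S 2, halogen 1):
  atom 1: Cl (halogen, monovalent) → 0 H
  atom 2: C, bond orders sum to 3 (valence 4) → 1 H
  atom 3: C, bond orders sum to 2 (valence 4) → 2 H
  atom 4: C, bond orders sum to 2 (valence 4) → 2 H
  atom 5: C, bond orders sum to 2 (valence 4) → 2 H
Total hydrogens: 7.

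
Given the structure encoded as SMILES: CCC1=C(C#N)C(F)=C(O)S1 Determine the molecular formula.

C7H6FNOS

Walk through each heavy atom and fill implicit hydrogens from standard valence (C 4, N 3, O 2, S 2, halogen 1):
  atom 1: C, bond orders sum to 1 (valence 4) → 3 H
  atom 2: C, bond orders sum to 2 (valence 4) → 2 H
  atom 3: C, bond orders sum to 4 (valence 4) → 0 H
  atom 4: C, bond orders sum to 4 (valence 4) → 0 H
  atom 5: C, bond orders sum to 4 (valence 4) → 0 H
  atom 6: N, bond orders sum to 3 (valence 3) → 0 H
  atom 7: C, bond orders sum to 4 (valence 4) → 0 H
  atom 8: F (halogen, monovalent) → 0 H
  atom 9: C, bond orders sum to 4 (valence 4) → 0 H
  atom 10: O, bond orders sum to 1 (valence 2) → 1 H
  atom 11: S, bond orders sum to 2 (valence 2) → 0 H
Totals → C:7, H:6, F:1, N:1, O:1, S:1.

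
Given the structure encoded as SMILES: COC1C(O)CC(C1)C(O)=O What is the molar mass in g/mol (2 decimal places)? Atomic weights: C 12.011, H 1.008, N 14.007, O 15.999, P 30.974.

First, the molecular formula is C7H12O4 (counting implicit H from valence).
  C: 7 × 12.011 = 84.077
  H: 12 × 1.008 = 12.096
  O: 4 × 15.999 = 63.996
Sum: 7×12.011 + 12×1.008 + 4×15.999 = 160.169 → 160.17 g/mol.

160.17 g/mol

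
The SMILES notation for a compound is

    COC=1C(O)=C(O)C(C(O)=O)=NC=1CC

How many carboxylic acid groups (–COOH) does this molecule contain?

The carboxylic acid motif appears at heavy-atom position 9 in the SMILES.
Other groups present: 1 ether, 2 hydroxyl.
Carboxylic acid count: 1.

1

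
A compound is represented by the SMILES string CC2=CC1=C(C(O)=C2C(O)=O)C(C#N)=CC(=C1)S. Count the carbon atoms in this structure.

13

Count every carbon token in the SMILES (each C, including those in ring-closure positions and inside branches).
Carbon count: 13.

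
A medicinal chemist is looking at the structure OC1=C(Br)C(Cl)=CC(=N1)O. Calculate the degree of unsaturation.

Molecular formula: C5H3BrClNO2.
DoU = (2C + 2 + N − H − X) / 2, where X is the halogen count and O/S are ignored.
    = (2·5 + 2 + 1 − 3 − 2) / 2 = 8 / 2 = 4.

4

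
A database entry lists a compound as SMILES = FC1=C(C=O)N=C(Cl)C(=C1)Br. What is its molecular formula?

C6H2BrClFNO

Walk through each heavy atom and fill implicit hydrogens from standard valence (C 4, N 3, O 2, S 2, halogen 1):
  atom 1: F (halogen, monovalent) → 0 H
  atom 2: C, bond orders sum to 4 (valence 4) → 0 H
  atom 3: C, bond orders sum to 4 (valence 4) → 0 H
  atom 4: C, bond orders sum to 3 (valence 4) → 1 H
  atom 5: O, bond orders sum to 2 (valence 2) → 0 H
  atom 6: N, bond orders sum to 3 (valence 3) → 0 H
  atom 7: C, bond orders sum to 4 (valence 4) → 0 H
  atom 8: Cl (halogen, monovalent) → 0 H
  atom 9: C, bond orders sum to 4 (valence 4) → 0 H
  atom 10: C, bond orders sum to 3 (valence 4) → 1 H
  atom 11: Br (halogen, monovalent) → 0 H
Totals → C:6, H:2, Br:1, Cl:1, F:1, N:1, O:1.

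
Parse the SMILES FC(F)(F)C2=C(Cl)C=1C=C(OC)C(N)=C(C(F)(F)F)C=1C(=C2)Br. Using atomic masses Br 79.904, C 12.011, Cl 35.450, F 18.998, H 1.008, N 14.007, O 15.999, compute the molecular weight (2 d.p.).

First, the molecular formula is C13H7BrClF6NO (counting implicit H from valence).
  Br: 1 × 79.904 = 79.904
  C: 13 × 12.011 = 156.143
  Cl: 1 × 35.450 = 35.450
  F: 6 × 18.998 = 113.988
  H: 7 × 1.008 = 7.056
  N: 1 × 14.007 = 14.007
  O: 1 × 15.999 = 15.999
Sum: 1×79.904 + 13×12.011 + 1×35.450 + 6×18.998 + 7×1.008 + 1×14.007 + 1×15.999 = 422.547 → 422.55 g/mol.

422.55 g/mol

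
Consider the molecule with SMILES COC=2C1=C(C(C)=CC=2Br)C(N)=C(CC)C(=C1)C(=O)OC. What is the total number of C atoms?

16

Count every carbon token in the SMILES (each C, including those in ring-closure positions and inside branches).
Carbon count: 16.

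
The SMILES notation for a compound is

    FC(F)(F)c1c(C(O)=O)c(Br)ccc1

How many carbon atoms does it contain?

8

Count every carbon token in the SMILES (each C, including those in ring-closure positions and inside branches).
Carbon count: 8.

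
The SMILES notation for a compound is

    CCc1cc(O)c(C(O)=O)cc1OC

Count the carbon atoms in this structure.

Count every carbon token in the SMILES (each C, including those in ring-closure positions and inside branches).
Carbon count: 10.

10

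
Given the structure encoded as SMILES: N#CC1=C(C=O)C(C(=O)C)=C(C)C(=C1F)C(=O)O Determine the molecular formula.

Walk through each heavy atom and fill implicit hydrogens from standard valence (C 4, N 3, O 2, S 2, halogen 1):
  atom 1: N, bond orders sum to 3 (valence 3) → 0 H
  atom 2: C, bond orders sum to 4 (valence 4) → 0 H
  atom 3: C, bond orders sum to 4 (valence 4) → 0 H
  atom 4: C, bond orders sum to 4 (valence 4) → 0 H
  atom 5: C, bond orders sum to 3 (valence 4) → 1 H
  atom 6: O, bond orders sum to 2 (valence 2) → 0 H
  atom 7: C, bond orders sum to 4 (valence 4) → 0 H
  atom 8: C, bond orders sum to 4 (valence 4) → 0 H
  atom 9: O, bond orders sum to 2 (valence 2) → 0 H
  atom 10: C, bond orders sum to 1 (valence 4) → 3 H
  atom 11: C, bond orders sum to 4 (valence 4) → 0 H
  atom 12: C, bond orders sum to 1 (valence 4) → 3 H
  atom 13: C, bond orders sum to 4 (valence 4) → 0 H
  atom 14: C, bond orders sum to 4 (valence 4) → 0 H
  atom 15: F (halogen, monovalent) → 0 H
  atom 16: C, bond orders sum to 4 (valence 4) → 0 H
  atom 17: O, bond orders sum to 2 (valence 2) → 0 H
  atom 18: O, bond orders sum to 1 (valence 2) → 1 H
Totals → C:12, H:8, F:1, N:1, O:4.
In Hill order: C12H8FNO4.

C12H8FNO4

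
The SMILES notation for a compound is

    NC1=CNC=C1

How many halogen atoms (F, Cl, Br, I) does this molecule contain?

0

Scan the SMILES for the halogen motif — none present.
Groups that are present: 1 primary amine.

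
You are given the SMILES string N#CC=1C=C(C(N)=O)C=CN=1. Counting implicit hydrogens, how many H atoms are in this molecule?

5

Walk through each heavy atom and fill implicit hydrogens from standard valence (C 4, N 3, O 2, S 2, halogen 1):
  atom 1: N, bond orders sum to 3 (valence 3) → 0 H
  atom 2: C, bond orders sum to 4 (valence 4) → 0 H
  atom 3: C, bond orders sum to 4 (valence 4) → 0 H
  atom 4: C, bond orders sum to 3 (valence 4) → 1 H
  atom 5: C, bond orders sum to 4 (valence 4) → 0 H
  atom 6: C, bond orders sum to 4 (valence 4) → 0 H
  atom 7: N, bond orders sum to 1 (valence 3) → 2 H
  atom 8: O, bond orders sum to 2 (valence 2) → 0 H
  atom 9: C, bond orders sum to 3 (valence 4) → 1 H
  atom 10: C, bond orders sum to 3 (valence 4) → 1 H
  atom 11: N, bond orders sum to 3 (valence 3) → 0 H
Total hydrogens: 5.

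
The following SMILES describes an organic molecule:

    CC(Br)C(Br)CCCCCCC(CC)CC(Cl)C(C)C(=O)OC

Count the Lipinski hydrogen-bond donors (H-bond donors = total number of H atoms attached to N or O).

0

Donors: find every N or O and count the H atoms it carries.
  atom 21 (O): bond orders sum to 2 → 0 H
  atom 22 (O): bond orders sum to 2 → 0 H
Lipinski HBD = 0.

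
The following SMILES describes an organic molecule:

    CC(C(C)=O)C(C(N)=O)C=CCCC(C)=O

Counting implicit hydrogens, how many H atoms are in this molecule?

Walk through each heavy atom and fill implicit hydrogens from standard valence (C 4, N 3, O 2, S 2, halogen 1):
  atom 1: C, bond orders sum to 1 (valence 4) → 3 H
  atom 2: C, bond orders sum to 3 (valence 4) → 1 H
  atom 3: C, bond orders sum to 4 (valence 4) → 0 H
  atom 4: C, bond orders sum to 1 (valence 4) → 3 H
  atom 5: O, bond orders sum to 2 (valence 2) → 0 H
  atom 6: C, bond orders sum to 3 (valence 4) → 1 H
  atom 7: C, bond orders sum to 4 (valence 4) → 0 H
  atom 8: N, bond orders sum to 1 (valence 3) → 2 H
  atom 9: O, bond orders sum to 2 (valence 2) → 0 H
  atom 10: C, bond orders sum to 3 (valence 4) → 1 H
  atom 11: C, bond orders sum to 3 (valence 4) → 1 H
  atom 12: C, bond orders sum to 2 (valence 4) → 2 H
  atom 13: C, bond orders sum to 2 (valence 4) → 2 H
  atom 14: C, bond orders sum to 4 (valence 4) → 0 H
  atom 15: C, bond orders sum to 1 (valence 4) → 3 H
  atom 16: O, bond orders sum to 2 (valence 2) → 0 H
Total hydrogens: 19.

19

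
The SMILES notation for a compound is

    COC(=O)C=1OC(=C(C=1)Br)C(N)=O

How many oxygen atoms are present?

Scan the SMILES for O atoms (remember two-letter symbols like Cl and Br are single atoms).
Oxygen count: 4.

4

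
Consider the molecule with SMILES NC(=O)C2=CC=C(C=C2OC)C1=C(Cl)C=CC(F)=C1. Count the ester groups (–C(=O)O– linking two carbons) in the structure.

Scan the SMILES for the ester motif — none present.
Groups that are present: 1 amide, 1 ether.

0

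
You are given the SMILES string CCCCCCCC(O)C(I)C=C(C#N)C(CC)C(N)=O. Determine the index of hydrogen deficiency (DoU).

4

Molecular formula: C16H27IN2O2.
DoU = (2C + 2 + N − H − X) / 2, where X is the halogen count and O/S are ignored.
    = (2·16 + 2 + 2 − 27 − 1) / 2 = 8 / 2 = 4.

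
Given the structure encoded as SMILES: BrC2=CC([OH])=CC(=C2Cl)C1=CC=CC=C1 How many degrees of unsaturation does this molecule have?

Degree of unsaturation = (number of rings) + (number of π bonds).
Ring closures in the SMILES: 2.
π bonds: 6 double bonds (each 1 DoU) → 6 DoU from unsaturation.
Total DoU = 2 + 6 = 8.

8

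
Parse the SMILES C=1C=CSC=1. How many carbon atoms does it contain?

4

Count every carbon token in the SMILES (each C, including those in ring-closure positions and inside branches).
Carbon count: 4.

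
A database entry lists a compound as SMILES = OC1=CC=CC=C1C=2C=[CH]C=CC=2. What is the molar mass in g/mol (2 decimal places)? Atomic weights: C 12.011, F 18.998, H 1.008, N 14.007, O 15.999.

First, the molecular formula is C12H10O (counting implicit H from valence).
  C: 12 × 12.011 = 144.132
  H: 10 × 1.008 = 10.080
  O: 1 × 15.999 = 15.999
Sum: 12×12.011 + 10×1.008 + 1×15.999 = 170.211 → 170.21 g/mol.

170.21 g/mol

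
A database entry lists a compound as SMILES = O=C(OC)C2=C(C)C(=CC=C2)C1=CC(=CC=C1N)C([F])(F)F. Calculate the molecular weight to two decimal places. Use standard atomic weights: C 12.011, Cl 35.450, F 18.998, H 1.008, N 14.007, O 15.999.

First, the molecular formula is C16H14F3NO2 (counting implicit H from valence).
  C: 16 × 12.011 = 192.176
  F: 3 × 18.998 = 56.994
  H: 14 × 1.008 = 14.112
  N: 1 × 14.007 = 14.007
  O: 2 × 15.999 = 31.998
Sum: 16×12.011 + 3×18.998 + 14×1.008 + 1×14.007 + 2×15.999 = 309.287 → 309.29 g/mol.

309.29 g/mol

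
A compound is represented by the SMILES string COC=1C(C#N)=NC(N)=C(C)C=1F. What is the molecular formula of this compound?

C8H8FN3O

Walk through each heavy atom and fill implicit hydrogens from standard valence (C 4, N 3, O 2, S 2, halogen 1):
  atom 1: C, bond orders sum to 1 (valence 4) → 3 H
  atom 2: O, bond orders sum to 2 (valence 2) → 0 H
  atom 3: C, bond orders sum to 4 (valence 4) → 0 H
  atom 4: C, bond orders sum to 4 (valence 4) → 0 H
  atom 5: C, bond orders sum to 4 (valence 4) → 0 H
  atom 6: N, bond orders sum to 3 (valence 3) → 0 H
  atom 7: N, bond orders sum to 3 (valence 3) → 0 H
  atom 8: C, bond orders sum to 4 (valence 4) → 0 H
  atom 9: N, bond orders sum to 1 (valence 3) → 2 H
  atom 10: C, bond orders sum to 4 (valence 4) → 0 H
  atom 11: C, bond orders sum to 1 (valence 4) → 3 H
  atom 12: C, bond orders sum to 4 (valence 4) → 0 H
  atom 13: F (halogen, monovalent) → 0 H
Totals → C:8, H:8, F:1, N:3, O:1.
In Hill order: C8H8FN3O.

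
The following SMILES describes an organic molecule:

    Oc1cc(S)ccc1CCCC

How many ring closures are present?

In SMILES, each pair of matching ring-closure digits denotes one ring-closing bond; the number of such bonds equals the number of independent rings.
Ring-closure bonds here: 1.

1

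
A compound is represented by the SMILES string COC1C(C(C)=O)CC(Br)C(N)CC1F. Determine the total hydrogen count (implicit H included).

17

Walk through each heavy atom and fill implicit hydrogens from standard valence (C 4, N 3, O 2, S 2, halogen 1):
  atom 1: C, bond orders sum to 1 (valence 4) → 3 H
  atom 2: O, bond orders sum to 2 (valence 2) → 0 H
  atom 3: C, bond orders sum to 3 (valence 4) → 1 H
  atom 4: C, bond orders sum to 3 (valence 4) → 1 H
  atom 5: C, bond orders sum to 4 (valence 4) → 0 H
  atom 6: C, bond orders sum to 1 (valence 4) → 3 H
  atom 7: O, bond orders sum to 2 (valence 2) → 0 H
  atom 8: C, bond orders sum to 2 (valence 4) → 2 H
  atom 9: C, bond orders sum to 3 (valence 4) → 1 H
  atom 10: Br (halogen, monovalent) → 0 H
  atom 11: C, bond orders sum to 3 (valence 4) → 1 H
  atom 12: N, bond orders sum to 1 (valence 3) → 2 H
  atom 13: C, bond orders sum to 2 (valence 4) → 2 H
  atom 14: C, bond orders sum to 3 (valence 4) → 1 H
  atom 15: F (halogen, monovalent) → 0 H
Total hydrogens: 17.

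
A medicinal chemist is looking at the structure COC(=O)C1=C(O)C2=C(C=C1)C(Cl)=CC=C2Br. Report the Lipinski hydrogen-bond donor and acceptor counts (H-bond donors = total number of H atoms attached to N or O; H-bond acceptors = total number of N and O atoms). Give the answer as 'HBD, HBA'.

Donors: find every N or O and count the H atoms it carries.
  atom 2 (O): bond orders sum to 2 → 0 H
  atom 4 (O): bond orders sum to 2 → 0 H
  atom 7 (O): bond orders sum to 1 → 1 H
Lipinski HBD = 1.
Acceptors: N atoms = 0, O atoms = 3 → HBA = 3.

1, 3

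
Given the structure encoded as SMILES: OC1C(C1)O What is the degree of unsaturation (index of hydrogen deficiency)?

Degree of unsaturation = (number of rings) + (number of π bonds).
Ring closures in the SMILES: 1.
π bonds: none → 0 DoU from unsaturation.
Total DoU = 1 + 0 = 1.

1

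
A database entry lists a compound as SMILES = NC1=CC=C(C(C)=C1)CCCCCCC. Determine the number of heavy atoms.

15

Every atom symbol written in the SMILES (organic subset) is one heavy atom; implicit H are not written.
Heavy atoms by element → C:14, N:1.
Total: 15.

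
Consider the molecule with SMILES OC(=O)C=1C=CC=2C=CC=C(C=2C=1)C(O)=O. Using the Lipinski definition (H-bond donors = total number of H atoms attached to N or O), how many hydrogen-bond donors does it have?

Donors: find every N or O and count the H atoms it carries.
  atom 1 (O): bond orders sum to 1 → 1 H
  atom 3 (O): bond orders sum to 2 → 0 H
  atom 15 (O): bond orders sum to 1 → 1 H
  atom 16 (O): bond orders sum to 2 → 0 H
Lipinski HBD = 2.

2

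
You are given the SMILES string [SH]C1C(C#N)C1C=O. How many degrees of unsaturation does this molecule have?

Molecular formula: C5H5NOS.
DoU = (2C + 2 + N − H − X) / 2, where X is the halogen count and O/S are ignored.
    = (2·5 + 2 + 1 − 5 − 0) / 2 = 8 / 2 = 4.

4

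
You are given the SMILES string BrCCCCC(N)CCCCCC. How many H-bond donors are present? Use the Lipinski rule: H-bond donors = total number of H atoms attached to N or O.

2

Donors: find every N or O and count the H atoms it carries.
  atom 7 (N): bond orders sum to 1 → 2 H
Lipinski HBD = 2.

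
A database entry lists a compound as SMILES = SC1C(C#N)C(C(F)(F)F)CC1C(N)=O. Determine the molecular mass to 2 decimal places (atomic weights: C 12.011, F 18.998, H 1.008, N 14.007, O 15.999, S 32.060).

238.23 g/mol

First, the molecular formula is C8H9F3N2OS (counting implicit H from valence).
  C: 8 × 12.011 = 96.088
  F: 3 × 18.998 = 56.994
  H: 9 × 1.008 = 9.072
  N: 2 × 14.007 = 28.014
  O: 1 × 15.999 = 15.999
  S: 1 × 32.060 = 32.060
Sum: 8×12.011 + 3×18.998 + 9×1.008 + 2×14.007 + 1×15.999 + 1×32.060 = 238.227 → 238.23 g/mol.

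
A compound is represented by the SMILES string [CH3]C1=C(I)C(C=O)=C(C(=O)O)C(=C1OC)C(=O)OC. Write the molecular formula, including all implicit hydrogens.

C12H11IO6

Walk through each heavy atom and fill implicit hydrogens from standard valence (C 4, N 3, O 2, S 2, halogen 1):
  atom 1: C with explicit H count 3
  atom 2: C, bond orders sum to 4 (valence 4) → 0 H
  atom 3: C, bond orders sum to 4 (valence 4) → 0 H
  atom 4: I (halogen, monovalent) → 0 H
  atom 5: C, bond orders sum to 4 (valence 4) → 0 H
  atom 6: C, bond orders sum to 3 (valence 4) → 1 H
  atom 7: O, bond orders sum to 2 (valence 2) → 0 H
  atom 8: C, bond orders sum to 4 (valence 4) → 0 H
  atom 9: C, bond orders sum to 4 (valence 4) → 0 H
  atom 10: O, bond orders sum to 2 (valence 2) → 0 H
  atom 11: O, bond orders sum to 1 (valence 2) → 1 H
  atom 12: C, bond orders sum to 4 (valence 4) → 0 H
  atom 13: C, bond orders sum to 4 (valence 4) → 0 H
  atom 14: O, bond orders sum to 2 (valence 2) → 0 H
  atom 15: C, bond orders sum to 1 (valence 4) → 3 H
  atom 16: C, bond orders sum to 4 (valence 4) → 0 H
  atom 17: O, bond orders sum to 2 (valence 2) → 0 H
  atom 18: O, bond orders sum to 2 (valence 2) → 0 H
  atom 19: C, bond orders sum to 1 (valence 4) → 3 H
Totals → C:12, H:11, I:1, O:6.
In Hill order: C12H11IO6.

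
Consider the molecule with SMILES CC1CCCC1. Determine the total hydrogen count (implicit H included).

12

Walk through each heavy atom and fill implicit hydrogens from standard valence (C 4, N 3, O 2, S 2, halogen 1):
  atom 1: C, bond orders sum to 1 (valence 4) → 3 H
  atom 2: C, bond orders sum to 3 (valence 4) → 1 H
  atom 3: C, bond orders sum to 2 (valence 4) → 2 H
  atom 4: C, bond orders sum to 2 (valence 4) → 2 H
  atom 5: C, bond orders sum to 2 (valence 4) → 2 H
  atom 6: C, bond orders sum to 2 (valence 4) → 2 H
Total hydrogens: 12.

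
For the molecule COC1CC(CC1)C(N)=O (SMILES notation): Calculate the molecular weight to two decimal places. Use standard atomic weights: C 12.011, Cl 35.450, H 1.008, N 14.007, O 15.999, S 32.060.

143.19 g/mol

First, the molecular formula is C7H13NO2 (counting implicit H from valence).
  C: 7 × 12.011 = 84.077
  H: 13 × 1.008 = 13.104
  N: 1 × 14.007 = 14.007
  O: 2 × 15.999 = 31.998
Sum: 7×12.011 + 13×1.008 + 1×14.007 + 2×15.999 = 143.186 → 143.19 g/mol.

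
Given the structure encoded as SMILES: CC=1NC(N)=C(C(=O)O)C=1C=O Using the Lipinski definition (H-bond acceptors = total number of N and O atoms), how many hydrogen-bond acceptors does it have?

5

N atoms: 2; O atoms: 3.
Lipinski HBA = 2 + 3 = 5.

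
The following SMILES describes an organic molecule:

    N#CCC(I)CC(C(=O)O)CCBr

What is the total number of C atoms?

8

Count every carbon token in the SMILES (each C, including those in ring-closure positions and inside branches).
Carbon count: 8.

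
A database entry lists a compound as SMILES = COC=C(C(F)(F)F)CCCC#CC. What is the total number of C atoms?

Count every carbon token in the SMILES (each C, including those in ring-closure positions and inside branches).
Carbon count: 10.

10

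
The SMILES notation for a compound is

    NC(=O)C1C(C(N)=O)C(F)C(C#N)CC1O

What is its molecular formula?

C9H12FN3O3

Walk through each heavy atom and fill implicit hydrogens from standard valence (C 4, N 3, O 2, S 2, halogen 1):
  atom 1: N, bond orders sum to 1 (valence 3) → 2 H
  atom 2: C, bond orders sum to 4 (valence 4) → 0 H
  atom 3: O, bond orders sum to 2 (valence 2) → 0 H
  atom 4: C, bond orders sum to 3 (valence 4) → 1 H
  atom 5: C, bond orders sum to 3 (valence 4) → 1 H
  atom 6: C, bond orders sum to 4 (valence 4) → 0 H
  atom 7: N, bond orders sum to 1 (valence 3) → 2 H
  atom 8: O, bond orders sum to 2 (valence 2) → 0 H
  atom 9: C, bond orders sum to 3 (valence 4) → 1 H
  atom 10: F (halogen, monovalent) → 0 H
  atom 11: C, bond orders sum to 3 (valence 4) → 1 H
  atom 12: C, bond orders sum to 4 (valence 4) → 0 H
  atom 13: N, bond orders sum to 3 (valence 3) → 0 H
  atom 14: C, bond orders sum to 2 (valence 4) → 2 H
  atom 15: C, bond orders sum to 3 (valence 4) → 1 H
  atom 16: O, bond orders sum to 1 (valence 2) → 1 H
Totals → C:9, H:12, F:1, N:3, O:3.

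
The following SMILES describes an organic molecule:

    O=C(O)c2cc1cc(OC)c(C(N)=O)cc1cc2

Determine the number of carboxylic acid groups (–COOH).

The carboxylic acid motif appears at heavy-atom position 2 in the SMILES.
Other groups present: 1 amide, 1 ether.
Carboxylic acid count: 1.

1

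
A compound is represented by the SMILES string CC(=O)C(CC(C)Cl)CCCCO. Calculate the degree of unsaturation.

1

Degree of unsaturation = (number of rings) + (number of π bonds).
Ring closures in the SMILES: 0.
π bonds: 1 double bond (each 1 DoU) → 1 DoU from unsaturation.
Total DoU = 0 + 1 = 1.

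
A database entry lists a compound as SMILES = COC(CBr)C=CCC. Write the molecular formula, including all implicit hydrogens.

Walk through each heavy atom and fill implicit hydrogens from standard valence (C 4, N 3, O 2, S 2, halogen 1):
  atom 1: C, bond orders sum to 1 (valence 4) → 3 H
  atom 2: O, bond orders sum to 2 (valence 2) → 0 H
  atom 3: C, bond orders sum to 3 (valence 4) → 1 H
  atom 4: C, bond orders sum to 2 (valence 4) → 2 H
  atom 5: Br (halogen, monovalent) → 0 H
  atom 6: C, bond orders sum to 3 (valence 4) → 1 H
  atom 7: C, bond orders sum to 3 (valence 4) → 1 H
  atom 8: C, bond orders sum to 2 (valence 4) → 2 H
  atom 9: C, bond orders sum to 1 (valence 4) → 3 H
Totals → C:7, H:13, Br:1, O:1.

C7H13BrO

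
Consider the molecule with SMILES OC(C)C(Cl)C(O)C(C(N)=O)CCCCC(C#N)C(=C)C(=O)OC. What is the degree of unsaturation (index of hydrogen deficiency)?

Molecular formula: C16H25ClN2O5.
DoU = (2C + 2 + N − H − X) / 2, where X is the halogen count and O/S are ignored.
    = (2·16 + 2 + 2 − 25 − 1) / 2 = 10 / 2 = 5.

5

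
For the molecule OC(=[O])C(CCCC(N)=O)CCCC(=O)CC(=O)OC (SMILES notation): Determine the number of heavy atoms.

20

Every atom symbol written in the SMILES (organic subset) is one heavy atom; implicit H are not written.
Heavy atoms by element → C:13, N:1, O:6.
Total: 20.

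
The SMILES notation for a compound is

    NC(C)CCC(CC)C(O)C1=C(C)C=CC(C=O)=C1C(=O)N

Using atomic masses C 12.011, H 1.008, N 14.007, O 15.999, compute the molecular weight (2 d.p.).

306.41 g/mol

First, the molecular formula is C17H26N2O3 (counting implicit H from valence).
  C: 17 × 12.011 = 204.187
  H: 26 × 1.008 = 26.208
  N: 2 × 14.007 = 28.014
  O: 3 × 15.999 = 47.997
Sum: 17×12.011 + 26×1.008 + 2×14.007 + 3×15.999 = 306.406 → 306.41 g/mol.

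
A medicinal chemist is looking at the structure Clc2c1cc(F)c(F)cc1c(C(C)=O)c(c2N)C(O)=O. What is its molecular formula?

C13H8ClF2NO3

Walk through each heavy atom and fill implicit hydrogens from standard valence (C 4, N 3, O 2, S 2, halogen 1); for lowercase aromatic atoms, an aromatic c carries 1 H when it has two neighbours and 0 H with three, and aromatic n carries 0 H:
  atom 1: Cl (halogen, monovalent) → 0 H
  atom 2: aromatic c, 3 neighbours → 0 H
  atom 3: aromatic c, 3 neighbours → 0 H
  atom 4: aromatic c, 2 neighbours → 1 H
  atom 5: aromatic c, 3 neighbours → 0 H
  atom 6: F (halogen, monovalent) → 0 H
  atom 7: aromatic c, 3 neighbours → 0 H
  atom 8: F (halogen, monovalent) → 0 H
  atom 9: aromatic c, 2 neighbours → 1 H
  atom 10: aromatic c, 3 neighbours → 0 H
  atom 11: aromatic c, 3 neighbours → 0 H
  atom 12: C, bond orders sum to 4 (valence 4) → 0 H
  atom 13: C, bond orders sum to 1 (valence 4) → 3 H
  atom 14: O, bond orders sum to 2 (valence 2) → 0 H
  atom 15: aromatic c, 3 neighbours → 0 H
  atom 16: aromatic c, 3 neighbours → 0 H
  atom 17: N, bond orders sum to 1 (valence 3) → 2 H
  atom 18: C, bond orders sum to 4 (valence 4) → 0 H
  atom 19: O, bond orders sum to 1 (valence 2) → 1 H
  atom 20: O, bond orders sum to 2 (valence 2) → 0 H
Totals → C:13, H:8, Cl:1, F:2, N:1, O:3.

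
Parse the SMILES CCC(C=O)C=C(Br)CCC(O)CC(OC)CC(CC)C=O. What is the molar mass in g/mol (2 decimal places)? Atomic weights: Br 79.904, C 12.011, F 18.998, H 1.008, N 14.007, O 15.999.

First, the molecular formula is C17H29BrO4 (counting implicit H from valence).
  Br: 1 × 79.904 = 79.904
  C: 17 × 12.011 = 204.187
  H: 29 × 1.008 = 29.232
  O: 4 × 15.999 = 63.996
Sum: 1×79.904 + 17×12.011 + 29×1.008 + 4×15.999 = 377.319 → 377.32 g/mol.

377.32 g/mol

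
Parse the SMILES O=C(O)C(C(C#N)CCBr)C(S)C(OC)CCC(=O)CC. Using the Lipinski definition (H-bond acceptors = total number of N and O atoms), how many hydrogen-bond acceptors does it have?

5

N atoms: 1; O atoms: 4.
Lipinski HBA = 1 + 4 = 5.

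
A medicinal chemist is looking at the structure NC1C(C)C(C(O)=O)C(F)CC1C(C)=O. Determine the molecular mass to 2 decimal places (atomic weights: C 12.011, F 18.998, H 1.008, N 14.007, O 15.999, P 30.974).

217.24 g/mol

First, the molecular formula is C10H16FNO3 (counting implicit H from valence).
  C: 10 × 12.011 = 120.110
  F: 1 × 18.998 = 18.998
  H: 16 × 1.008 = 16.128
  N: 1 × 14.007 = 14.007
  O: 3 × 15.999 = 47.997
Sum: 10×12.011 + 1×18.998 + 16×1.008 + 1×14.007 + 3×15.999 = 217.240 → 217.24 g/mol.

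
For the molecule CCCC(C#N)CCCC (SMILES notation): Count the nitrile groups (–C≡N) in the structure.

The nitrile motif appears at heavy-atom position 5 in the SMILES.
Nitrile count: 1.

1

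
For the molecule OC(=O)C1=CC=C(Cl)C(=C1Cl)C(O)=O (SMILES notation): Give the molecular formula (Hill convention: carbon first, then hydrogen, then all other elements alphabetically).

Walk through each heavy atom and fill implicit hydrogens from standard valence (C 4, N 3, O 2, S 2, halogen 1):
  atom 1: O, bond orders sum to 1 (valence 2) → 1 H
  atom 2: C, bond orders sum to 4 (valence 4) → 0 H
  atom 3: O, bond orders sum to 2 (valence 2) → 0 H
  atom 4: C, bond orders sum to 4 (valence 4) → 0 H
  atom 5: C, bond orders sum to 3 (valence 4) → 1 H
  atom 6: C, bond orders sum to 3 (valence 4) → 1 H
  atom 7: C, bond orders sum to 4 (valence 4) → 0 H
  atom 8: Cl (halogen, monovalent) → 0 H
  atom 9: C, bond orders sum to 4 (valence 4) → 0 H
  atom 10: C, bond orders sum to 4 (valence 4) → 0 H
  atom 11: Cl (halogen, monovalent) → 0 H
  atom 12: C, bond orders sum to 4 (valence 4) → 0 H
  atom 13: O, bond orders sum to 1 (valence 2) → 1 H
  atom 14: O, bond orders sum to 2 (valence 2) → 0 H
Totals → C:8, H:4, Cl:2, O:4.

C8H4Cl2O4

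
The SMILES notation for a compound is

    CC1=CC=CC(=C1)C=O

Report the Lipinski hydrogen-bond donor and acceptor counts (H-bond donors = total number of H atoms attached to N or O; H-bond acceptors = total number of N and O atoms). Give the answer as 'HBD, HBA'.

Donors: find every N or O and count the H atoms it carries.
  atom 9 (O): bond orders sum to 2 → 0 H
Lipinski HBD = 0.
Acceptors: N atoms = 0, O atoms = 1 → HBA = 1.

0, 1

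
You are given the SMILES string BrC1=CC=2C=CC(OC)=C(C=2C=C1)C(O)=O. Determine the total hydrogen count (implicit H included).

9

Walk through each heavy atom and fill implicit hydrogens from standard valence (C 4, N 3, O 2, S 2, halogen 1):
  atom 1: Br (halogen, monovalent) → 0 H
  atom 2: C, bond orders sum to 4 (valence 4) → 0 H
  atom 3: C, bond orders sum to 3 (valence 4) → 1 H
  atom 4: C, bond orders sum to 4 (valence 4) → 0 H
  atom 5: C, bond orders sum to 3 (valence 4) → 1 H
  atom 6: C, bond orders sum to 3 (valence 4) → 1 H
  atom 7: C, bond orders sum to 4 (valence 4) → 0 H
  atom 8: O, bond orders sum to 2 (valence 2) → 0 H
  atom 9: C, bond orders sum to 1 (valence 4) → 3 H
  atom 10: C, bond orders sum to 4 (valence 4) → 0 H
  atom 11: C, bond orders sum to 4 (valence 4) → 0 H
  atom 12: C, bond orders sum to 3 (valence 4) → 1 H
  atom 13: C, bond orders sum to 3 (valence 4) → 1 H
  atom 14: C, bond orders sum to 4 (valence 4) → 0 H
  atom 15: O, bond orders sum to 1 (valence 2) → 1 H
  atom 16: O, bond orders sum to 2 (valence 2) → 0 H
Total hydrogens: 9.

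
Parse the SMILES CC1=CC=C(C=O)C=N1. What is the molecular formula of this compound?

Walk through each heavy atom and fill implicit hydrogens from standard valence (C 4, N 3, O 2, S 2, halogen 1):
  atom 1: C, bond orders sum to 1 (valence 4) → 3 H
  atom 2: C, bond orders sum to 4 (valence 4) → 0 H
  atom 3: C, bond orders sum to 3 (valence 4) → 1 H
  atom 4: C, bond orders sum to 3 (valence 4) → 1 H
  atom 5: C, bond orders sum to 4 (valence 4) → 0 H
  atom 6: C, bond orders sum to 3 (valence 4) → 1 H
  atom 7: O, bond orders sum to 2 (valence 2) → 0 H
  atom 8: C, bond orders sum to 3 (valence 4) → 1 H
  atom 9: N, bond orders sum to 3 (valence 3) → 0 H
Totals → C:7, H:7, N:1, O:1.

C7H7NO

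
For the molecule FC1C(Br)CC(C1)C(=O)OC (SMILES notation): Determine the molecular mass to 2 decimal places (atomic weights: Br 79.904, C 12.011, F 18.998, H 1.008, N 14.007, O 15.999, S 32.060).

225.06 g/mol

First, the molecular formula is C7H10BrFO2 (counting implicit H from valence).
  Br: 1 × 79.904 = 79.904
  C: 7 × 12.011 = 84.077
  F: 1 × 18.998 = 18.998
  H: 10 × 1.008 = 10.080
  O: 2 × 15.999 = 31.998
Sum: 1×79.904 + 7×12.011 + 1×18.998 + 10×1.008 + 2×15.999 = 225.057 → 225.06 g/mol.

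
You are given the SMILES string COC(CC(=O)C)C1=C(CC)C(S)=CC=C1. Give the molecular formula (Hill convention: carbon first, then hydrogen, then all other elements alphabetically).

C13H18O2S

Walk through each heavy atom and fill implicit hydrogens from standard valence (C 4, N 3, O 2, S 2, halogen 1):
  atom 1: C, bond orders sum to 1 (valence 4) → 3 H
  atom 2: O, bond orders sum to 2 (valence 2) → 0 H
  atom 3: C, bond orders sum to 3 (valence 4) → 1 H
  atom 4: C, bond orders sum to 2 (valence 4) → 2 H
  atom 5: C, bond orders sum to 4 (valence 4) → 0 H
  atom 6: O, bond orders sum to 2 (valence 2) → 0 H
  atom 7: C, bond orders sum to 1 (valence 4) → 3 H
  atom 8: C, bond orders sum to 4 (valence 4) → 0 H
  atom 9: C, bond orders sum to 4 (valence 4) → 0 H
  atom 10: C, bond orders sum to 2 (valence 4) → 2 H
  atom 11: C, bond orders sum to 1 (valence 4) → 3 H
  atom 12: C, bond orders sum to 4 (valence 4) → 0 H
  atom 13: S, bond orders sum to 1 (valence 2) → 1 H
  atom 14: C, bond orders sum to 3 (valence 4) → 1 H
  atom 15: C, bond orders sum to 3 (valence 4) → 1 H
  atom 16: C, bond orders sum to 3 (valence 4) → 1 H
Totals → C:13, H:18, O:2, S:1.
In Hill order: C13H18O2S.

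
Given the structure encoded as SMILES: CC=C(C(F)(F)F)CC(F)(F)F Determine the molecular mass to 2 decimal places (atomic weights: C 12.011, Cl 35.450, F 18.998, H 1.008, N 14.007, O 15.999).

192.10 g/mol

First, the molecular formula is C6H6F6 (counting implicit H from valence).
  C: 6 × 12.011 = 72.066
  F: 6 × 18.998 = 113.988
  H: 6 × 1.008 = 6.048
Sum: 6×12.011 + 6×18.998 + 6×1.008 = 192.102 → 192.10 g/mol.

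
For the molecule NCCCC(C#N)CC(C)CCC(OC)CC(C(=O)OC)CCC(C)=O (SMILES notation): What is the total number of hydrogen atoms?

Walk through each heavy atom and fill implicit hydrogens from standard valence (C 4, N 3, O 2, S 2, halogen 1):
  atom 1: N, bond orders sum to 1 (valence 3) → 2 H
  atom 2: C, bond orders sum to 2 (valence 4) → 2 H
  atom 3: C, bond orders sum to 2 (valence 4) → 2 H
  atom 4: C, bond orders sum to 2 (valence 4) → 2 H
  atom 5: C, bond orders sum to 3 (valence 4) → 1 H
  atom 6: C, bond orders sum to 4 (valence 4) → 0 H
  atom 7: N, bond orders sum to 3 (valence 3) → 0 H
  atom 8: C, bond orders sum to 2 (valence 4) → 2 H
  atom 9: C, bond orders sum to 3 (valence 4) → 1 H
  atom 10: C, bond orders sum to 1 (valence 4) → 3 H
  atom 11: C, bond orders sum to 2 (valence 4) → 2 H
  atom 12: C, bond orders sum to 2 (valence 4) → 2 H
  atom 13: C, bond orders sum to 3 (valence 4) → 1 H
  atom 14: O, bond orders sum to 2 (valence 2) → 0 H
  atom 15: C, bond orders sum to 1 (valence 4) → 3 H
  atom 16: C, bond orders sum to 2 (valence 4) → 2 H
  atom 17: C, bond orders sum to 3 (valence 4) → 1 H
  atom 18: C, bond orders sum to 4 (valence 4) → 0 H
  atom 19: O, bond orders sum to 2 (valence 2) → 0 H
  atom 20: O, bond orders sum to 2 (valence 2) → 0 H
  atom 21: C, bond orders sum to 1 (valence 4) → 3 H
  atom 22: C, bond orders sum to 2 (valence 4) → 2 H
  atom 23: C, bond orders sum to 2 (valence 4) → 2 H
  atom 24: C, bond orders sum to 4 (valence 4) → 0 H
  atom 25: C, bond orders sum to 1 (valence 4) → 3 H
  atom 26: O, bond orders sum to 2 (valence 2) → 0 H
Total hydrogens: 36.

36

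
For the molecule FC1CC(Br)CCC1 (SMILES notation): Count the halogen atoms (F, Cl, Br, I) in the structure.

2

Halogen atoms appear at heavy-atom positions 1, 5 (1×Br, 1×F).
Halogen count: 2.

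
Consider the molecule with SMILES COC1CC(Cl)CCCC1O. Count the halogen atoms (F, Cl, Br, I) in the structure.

1

Halogen atoms appear at heavy-atom position 6 (1×Cl).
Other groups present: 1 ether, 1 hydroxyl.
Halogen count: 1.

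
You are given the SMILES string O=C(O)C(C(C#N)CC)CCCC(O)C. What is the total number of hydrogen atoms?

19

Walk through each heavy atom and fill implicit hydrogens from standard valence (C 4, N 3, O 2, S 2, halogen 1):
  atom 1: O, bond orders sum to 2 (valence 2) → 0 H
  atom 2: C, bond orders sum to 4 (valence 4) → 0 H
  atom 3: O, bond orders sum to 1 (valence 2) → 1 H
  atom 4: C, bond orders sum to 3 (valence 4) → 1 H
  atom 5: C, bond orders sum to 3 (valence 4) → 1 H
  atom 6: C, bond orders sum to 4 (valence 4) → 0 H
  atom 7: N, bond orders sum to 3 (valence 3) → 0 H
  atom 8: C, bond orders sum to 2 (valence 4) → 2 H
  atom 9: C, bond orders sum to 1 (valence 4) → 3 H
  atom 10: C, bond orders sum to 2 (valence 4) → 2 H
  atom 11: C, bond orders sum to 2 (valence 4) → 2 H
  atom 12: C, bond orders sum to 2 (valence 4) → 2 H
  atom 13: C, bond orders sum to 3 (valence 4) → 1 H
  atom 14: O, bond orders sum to 1 (valence 2) → 1 H
  atom 15: C, bond orders sum to 1 (valence 4) → 3 H
Total hydrogens: 19.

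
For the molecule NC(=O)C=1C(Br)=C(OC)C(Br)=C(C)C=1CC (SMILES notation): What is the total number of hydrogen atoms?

13

Walk through each heavy atom and fill implicit hydrogens from standard valence (C 4, N 3, O 2, S 2, halogen 1):
  atom 1: N, bond orders sum to 1 (valence 3) → 2 H
  atom 2: C, bond orders sum to 4 (valence 4) → 0 H
  atom 3: O, bond orders sum to 2 (valence 2) → 0 H
  atom 4: C, bond orders sum to 4 (valence 4) → 0 H
  atom 5: C, bond orders sum to 4 (valence 4) → 0 H
  atom 6: Br (halogen, monovalent) → 0 H
  atom 7: C, bond orders sum to 4 (valence 4) → 0 H
  atom 8: O, bond orders sum to 2 (valence 2) → 0 H
  atom 9: C, bond orders sum to 1 (valence 4) → 3 H
  atom 10: C, bond orders sum to 4 (valence 4) → 0 H
  atom 11: Br (halogen, monovalent) → 0 H
  atom 12: C, bond orders sum to 4 (valence 4) → 0 H
  atom 13: C, bond orders sum to 1 (valence 4) → 3 H
  atom 14: C, bond orders sum to 4 (valence 4) → 0 H
  atom 15: C, bond orders sum to 2 (valence 4) → 2 H
  atom 16: C, bond orders sum to 1 (valence 4) → 3 H
Total hydrogens: 13.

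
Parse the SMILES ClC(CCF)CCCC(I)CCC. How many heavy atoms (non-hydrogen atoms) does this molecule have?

Every atom symbol written in the SMILES (organic subset) is one heavy atom; implicit H are not written.
Heavy atoms by element → C:10, Cl:1, F:1, I:1.
Total: 13.

13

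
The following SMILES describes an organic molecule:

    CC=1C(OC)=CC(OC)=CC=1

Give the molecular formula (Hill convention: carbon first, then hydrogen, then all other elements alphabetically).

C9H12O2

Walk through each heavy atom and fill implicit hydrogens from standard valence (C 4, N 3, O 2, S 2, halogen 1):
  atom 1: C, bond orders sum to 1 (valence 4) → 3 H
  atom 2: C, bond orders sum to 4 (valence 4) → 0 H
  atom 3: C, bond orders sum to 4 (valence 4) → 0 H
  atom 4: O, bond orders sum to 2 (valence 2) → 0 H
  atom 5: C, bond orders sum to 1 (valence 4) → 3 H
  atom 6: C, bond orders sum to 3 (valence 4) → 1 H
  atom 7: C, bond orders sum to 4 (valence 4) → 0 H
  atom 8: O, bond orders sum to 2 (valence 2) → 0 H
  atom 9: C, bond orders sum to 1 (valence 4) → 3 H
  atom 10: C, bond orders sum to 3 (valence 4) → 1 H
  atom 11: C, bond orders sum to 3 (valence 4) → 1 H
Totals → C:9, H:12, O:2.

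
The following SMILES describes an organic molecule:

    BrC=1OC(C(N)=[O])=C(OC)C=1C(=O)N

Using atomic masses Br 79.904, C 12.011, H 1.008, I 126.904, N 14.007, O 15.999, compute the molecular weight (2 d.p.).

First, the molecular formula is C7H7BrN2O4 (counting implicit H from valence).
  Br: 1 × 79.904 = 79.904
  C: 7 × 12.011 = 84.077
  H: 7 × 1.008 = 7.056
  N: 2 × 14.007 = 28.014
  O: 4 × 15.999 = 63.996
Sum: 1×79.904 + 7×12.011 + 7×1.008 + 2×14.007 + 4×15.999 = 263.047 → 263.05 g/mol.

263.05 g/mol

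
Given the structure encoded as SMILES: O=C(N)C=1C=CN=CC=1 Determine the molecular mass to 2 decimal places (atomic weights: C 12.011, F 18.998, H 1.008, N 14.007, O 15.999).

122.13 g/mol

First, the molecular formula is C6H6N2O (counting implicit H from valence).
  C: 6 × 12.011 = 72.066
  H: 6 × 1.008 = 6.048
  N: 2 × 14.007 = 28.014
  O: 1 × 15.999 = 15.999
Sum: 6×12.011 + 6×1.008 + 2×14.007 + 1×15.999 = 122.127 → 122.13 g/mol.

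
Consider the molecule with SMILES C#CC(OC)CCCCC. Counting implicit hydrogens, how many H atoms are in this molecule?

Walk through each heavy atom and fill implicit hydrogens from standard valence (C 4, N 3, O 2, S 2, halogen 1):
  atom 1: C, bond orders sum to 3 (valence 4) → 1 H
  atom 2: C, bond orders sum to 4 (valence 4) → 0 H
  atom 3: C, bond orders sum to 3 (valence 4) → 1 H
  atom 4: O, bond orders sum to 2 (valence 2) → 0 H
  atom 5: C, bond orders sum to 1 (valence 4) → 3 H
  atom 6: C, bond orders sum to 2 (valence 4) → 2 H
  atom 7: C, bond orders sum to 2 (valence 4) → 2 H
  atom 8: C, bond orders sum to 2 (valence 4) → 2 H
  atom 9: C, bond orders sum to 2 (valence 4) → 2 H
  atom 10: C, bond orders sum to 1 (valence 4) → 3 H
Total hydrogens: 16.

16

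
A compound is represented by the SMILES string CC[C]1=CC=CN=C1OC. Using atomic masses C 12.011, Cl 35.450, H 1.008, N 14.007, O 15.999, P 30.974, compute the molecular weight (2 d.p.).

First, the molecular formula is C8H11NO (counting implicit H from valence).
  C: 8 × 12.011 = 96.088
  H: 11 × 1.008 = 11.088
  N: 1 × 14.007 = 14.007
  O: 1 × 15.999 = 15.999
Sum: 8×12.011 + 11×1.008 + 1×14.007 + 1×15.999 = 137.182 → 137.18 g/mol.

137.18 g/mol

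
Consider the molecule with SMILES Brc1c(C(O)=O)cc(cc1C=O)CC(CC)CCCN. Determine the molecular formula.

Walk through each heavy atom and fill implicit hydrogens from standard valence (C 4, N 3, O 2, S 2, halogen 1); for lowercase aromatic atoms, an aromatic c carries 1 H when it has two neighbours and 0 H with three, and aromatic n carries 0 H:
  atom 1: Br (halogen, monovalent) → 0 H
  atom 2: aromatic c, 3 neighbours → 0 H
  atom 3: aromatic c, 3 neighbours → 0 H
  atom 4: C, bond orders sum to 4 (valence 4) → 0 H
  atom 5: O, bond orders sum to 1 (valence 2) → 1 H
  atom 6: O, bond orders sum to 2 (valence 2) → 0 H
  atom 7: aromatic c, 2 neighbours → 1 H
  atom 8: aromatic c, 3 neighbours → 0 H
  atom 9: aromatic c, 2 neighbours → 1 H
  atom 10: aromatic c, 3 neighbours → 0 H
  atom 11: C, bond orders sum to 3 (valence 4) → 1 H
  atom 12: O, bond orders sum to 2 (valence 2) → 0 H
  atom 13: C, bond orders sum to 2 (valence 4) → 2 H
  atom 14: C, bond orders sum to 3 (valence 4) → 1 H
  atom 15: C, bond orders sum to 2 (valence 4) → 2 H
  atom 16: C, bond orders sum to 1 (valence 4) → 3 H
  atom 17: C, bond orders sum to 2 (valence 4) → 2 H
  atom 18: C, bond orders sum to 2 (valence 4) → 2 H
  atom 19: C, bond orders sum to 2 (valence 4) → 2 H
  atom 20: N, bond orders sum to 1 (valence 3) → 2 H
Totals → C:15, H:20, Br:1, N:1, O:3.

C15H20BrNO3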